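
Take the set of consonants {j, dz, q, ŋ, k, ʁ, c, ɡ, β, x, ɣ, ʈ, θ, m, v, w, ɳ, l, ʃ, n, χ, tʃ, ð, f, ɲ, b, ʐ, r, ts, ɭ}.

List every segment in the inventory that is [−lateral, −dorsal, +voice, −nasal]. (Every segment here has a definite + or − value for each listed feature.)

dz, β, v, ð, b, ʐ, r

Eliminate segments failing any feature: /j, q, ŋ, k, ʁ, c, ɡ, x, ɣ, w, χ, ɲ/ are [+dorsal]; /ʈ, θ, ʃ, tʃ, f, ts/ are [−voice]; /m, ɳ, n/ are [+nasal]; /l, ɭ/ are [+lateral]. The remaining /dz, β, v, ð, b, ʐ, r/ satisfy [−lateral], [−dorsal], [+voice], [−nasal].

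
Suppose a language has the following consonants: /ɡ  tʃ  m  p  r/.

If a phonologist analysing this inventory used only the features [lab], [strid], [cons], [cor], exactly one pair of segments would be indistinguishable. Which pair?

m, p

On the given features, /m/ and /p/ have an identical profile: [+labial], [−strident], [+consonantal], [−coronal]. No other two segments in the inventory coincide on all 4 features. (They do differ in [sonorant], [voice] and [nasal], which are not among the given features.)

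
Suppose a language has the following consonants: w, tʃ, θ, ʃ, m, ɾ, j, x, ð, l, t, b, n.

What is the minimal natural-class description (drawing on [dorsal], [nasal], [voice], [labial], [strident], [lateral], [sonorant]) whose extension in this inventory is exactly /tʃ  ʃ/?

[+strident]

Every target segment is [+strident] and no other inventory member is, so one feature is enough.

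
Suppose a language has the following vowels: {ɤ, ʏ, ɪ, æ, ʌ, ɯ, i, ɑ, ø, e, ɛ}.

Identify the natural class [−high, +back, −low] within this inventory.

ɤ, ʌ

Checking each segment against [−high], [+back], [−low]: /ɤ/ (mid back unrounded tense vowel), /ʌ/ (mid back unrounded lax vowel) satisfy every feature; every other segment in the inventory fails at least one.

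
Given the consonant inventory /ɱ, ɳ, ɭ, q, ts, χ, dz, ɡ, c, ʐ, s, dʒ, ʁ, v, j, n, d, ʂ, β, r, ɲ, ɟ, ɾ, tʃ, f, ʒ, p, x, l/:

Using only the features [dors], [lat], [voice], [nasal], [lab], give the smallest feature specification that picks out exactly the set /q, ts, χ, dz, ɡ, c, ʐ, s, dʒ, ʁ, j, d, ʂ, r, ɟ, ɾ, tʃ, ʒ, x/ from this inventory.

The class [−nasal], [−lateral], [−labial] has exactly /q, ts, χ, dz, ɡ, c, ʐ, s, dʒ, ʁ, j, d, ʂ, r, ɟ, ɾ, tʃ, ʒ, x/ as its extension in this inventory. No smaller conjunction from the listed features achieves this: [−lateral, −labial] alone would also admit /ɳ, n, ɲ/; [−nasal, −labial] alone would also admit /ɭ, l/; [−nasal, −lateral] alone would also admit /v, β, f, p/; and checking the remaining two-feature bundles turns up none with this extension.

[−nasal, −lat, −lab]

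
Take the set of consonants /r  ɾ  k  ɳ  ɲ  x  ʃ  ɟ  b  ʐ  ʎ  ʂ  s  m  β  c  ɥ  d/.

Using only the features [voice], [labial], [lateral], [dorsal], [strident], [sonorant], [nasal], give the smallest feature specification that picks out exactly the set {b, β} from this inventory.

Every target segment is [−sonorant], [+labial]; each remaining inventory member fails at least one of these. Each conjunct is needed — [+labial] alone would also admit /m, ɥ/; [−sonorant] alone would also admit /k, x, ʃ, ɟ, …/ — and no other single listed feature has exactly this extension, so two is the minimum.

[−sonorant, +labial]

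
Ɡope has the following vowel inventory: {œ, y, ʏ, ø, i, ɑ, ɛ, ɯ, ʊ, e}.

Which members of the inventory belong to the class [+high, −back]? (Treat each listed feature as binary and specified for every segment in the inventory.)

y, ʏ, i

Eliminate segments failing any feature: /œ, ø, ɑ, ɛ, e/ are [−high]; /ɯ, ʊ/ are [+back]. The remaining /y, ʏ, i/ satisfy [+high], [−back].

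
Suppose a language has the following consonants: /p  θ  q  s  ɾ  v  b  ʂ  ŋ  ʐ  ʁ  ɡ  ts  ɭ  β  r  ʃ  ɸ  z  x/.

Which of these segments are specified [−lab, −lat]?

Eliminate segments failing any feature: /p, v, b, β, ɸ/ are [+labial]; /ɭ/ is [+lateral]. The remaining /θ, q, s, ɾ, ʂ, ŋ, ʐ, ʁ, ɡ, ts, r, ʃ, z, x/ satisfy [−labial], [−lateral].

θ, q, s, ɾ, ʂ, ŋ, ʐ, ʁ, ɡ, ts, r, ʃ, z, x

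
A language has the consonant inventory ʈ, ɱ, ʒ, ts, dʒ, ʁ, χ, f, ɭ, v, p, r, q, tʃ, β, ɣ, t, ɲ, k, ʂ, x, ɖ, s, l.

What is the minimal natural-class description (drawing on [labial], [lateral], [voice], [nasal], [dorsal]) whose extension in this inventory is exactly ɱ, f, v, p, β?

/ɱ, f, v, p, β/ are exactly the [+labial] segments in the inventory, so a single feature suffices.

[+labial]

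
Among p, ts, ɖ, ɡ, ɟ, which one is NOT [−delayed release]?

ts

/ɡ, ɟ, p, ɖ/ are all [−delayed release]; /ts/ (voiceless alveolar affricate) is [+delayed release].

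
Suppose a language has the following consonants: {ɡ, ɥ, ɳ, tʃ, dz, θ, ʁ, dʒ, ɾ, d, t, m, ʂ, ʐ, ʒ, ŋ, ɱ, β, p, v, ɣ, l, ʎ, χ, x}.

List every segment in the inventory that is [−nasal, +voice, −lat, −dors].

The [−nasal] segments are /ɡ, ɥ, tʃ, dz, θ, ʁ, dʒ, ɾ, d, t, ʂ, ʐ, ʒ, β, p, v, ɣ, l, ʎ, χ, x/.
Of those, [+voice] gives /ɡ, ɥ, dz, ʁ, dʒ, ɾ, d, ʐ, ʒ, β, v, ɣ, l, ʎ/.
Within that set, [−lateral] gives /ɡ, ɥ, dz, ʁ, dʒ, ɾ, d, ʐ, ʒ, β, v, ɣ/.
Among these, [−dorsal] leaves /dz, dʒ, ɾ, d, ʐ, ʒ, β, v/.

dz, dʒ, ɾ, d, ʐ, ʒ, β, v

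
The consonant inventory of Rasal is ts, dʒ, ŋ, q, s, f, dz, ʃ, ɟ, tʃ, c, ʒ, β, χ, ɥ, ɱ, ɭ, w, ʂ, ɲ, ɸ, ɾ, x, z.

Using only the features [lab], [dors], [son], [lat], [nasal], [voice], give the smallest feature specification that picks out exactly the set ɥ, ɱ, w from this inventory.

[+son, +lab]

Every target segment is [+sonorant], [+labial]; each remaining inventory member fails at least one of these. Each conjunct is needed — [+labial] alone would also admit /f, β, ɸ/; [+sonorant] alone would also admit /ŋ, ɭ, ɲ, ɾ/ — and no other single listed feature has exactly this extension, so two is the minimum.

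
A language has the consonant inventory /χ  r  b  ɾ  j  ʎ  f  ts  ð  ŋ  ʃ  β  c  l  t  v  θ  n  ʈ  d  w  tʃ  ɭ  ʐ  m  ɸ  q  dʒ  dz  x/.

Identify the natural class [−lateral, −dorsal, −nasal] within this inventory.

r, b, ɾ, f, ts, ð, ʃ, β, t, v, θ, ʈ, d, tʃ, ʐ, ɸ, dʒ, dz

Eliminate segments failing any feature: /χ, j, ŋ, c, w, q, x/ are [+dorsal]; /ʎ, l, ɭ/ are [+lateral]; /n, m/ are [+nasal]. The remaining /r, b, ɾ, f, ts, ð, ʃ, β, t, v, θ, ʈ, d, tʃ, ʐ, ɸ, dʒ, dz/ satisfy [−lateral], [−dorsal], [−nasal].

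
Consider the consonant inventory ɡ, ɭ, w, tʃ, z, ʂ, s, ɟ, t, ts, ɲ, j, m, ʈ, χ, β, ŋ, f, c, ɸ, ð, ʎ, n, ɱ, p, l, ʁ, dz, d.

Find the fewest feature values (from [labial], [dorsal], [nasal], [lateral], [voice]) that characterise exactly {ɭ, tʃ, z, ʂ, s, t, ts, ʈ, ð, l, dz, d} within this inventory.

Every target segment is [−nasal], [−labial], [−dorsal]; each remaining inventory member fails at least one of these. Each conjunct is needed — [−labial, −dorsal] alone would also admit /n/; [−nasal, −dorsal] alone would also admit /β, f, ɸ, p/; [−nasal, −labial] alone would also admit /ɡ, ɟ, j, χ, …/ — and no other combination of two listed features has exactly this extension, so three is the minimum.

[−nasal, −labial, −dorsal]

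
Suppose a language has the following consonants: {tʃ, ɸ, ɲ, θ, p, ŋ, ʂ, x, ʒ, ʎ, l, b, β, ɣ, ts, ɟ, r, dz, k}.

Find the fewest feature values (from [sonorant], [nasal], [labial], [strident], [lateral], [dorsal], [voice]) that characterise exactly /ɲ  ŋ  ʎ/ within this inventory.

[+sonorant, +dorsal]

Every target segment is [+sonorant], [+dorsal]; each remaining inventory member fails at least one of these. Each conjunct is needed — [+dorsal] alone would also admit /x, ɣ, ɟ, k/; [+sonorant] alone would also admit /l, r/ — and no other single listed feature has exactly this extension, so two is the minimum.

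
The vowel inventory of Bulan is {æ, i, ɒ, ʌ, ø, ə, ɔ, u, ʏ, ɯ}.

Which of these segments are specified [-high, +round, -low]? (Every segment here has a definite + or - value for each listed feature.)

Checking each segment against [-high], [+round], [-low]: /ø/ (mid front rounded tense vowel), /ɔ/ (mid back rounded lax vowel) satisfy every feature; every other segment in the inventory fails at least one.

ø, ɔ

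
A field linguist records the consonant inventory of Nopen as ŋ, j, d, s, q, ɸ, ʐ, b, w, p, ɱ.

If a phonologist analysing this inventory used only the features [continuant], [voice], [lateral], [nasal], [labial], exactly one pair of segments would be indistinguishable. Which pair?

Both /j/ and /ʐ/ are [+continuant], [+voice], [−lateral], [−nasal], [−labial]. Since the list omits [sonorant], [strident] and [dorsal] — which do distinguish the palatal glide from the voiced retroflex fricative — this pair collapses; all other pairs remain distinct.

j, ʐ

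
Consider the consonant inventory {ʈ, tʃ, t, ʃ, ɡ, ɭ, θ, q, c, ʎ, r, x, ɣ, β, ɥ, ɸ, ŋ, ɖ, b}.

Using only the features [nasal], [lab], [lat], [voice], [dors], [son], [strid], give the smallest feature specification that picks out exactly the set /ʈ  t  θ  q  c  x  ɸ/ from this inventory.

[-voice, -strid]

/ʈ, t, θ, q, c, x, ɸ/ are all [-voice], [-strident], and no other segment in the inventory matches both values. Dropping any one of them over-generates: [-strident] alone would also admit /ɡ, ɭ, ʎ, r, …/; [-voice] alone would also admit /tʃ, ʃ/. No other single listed feature picks out exactly this set either, so fewer than two features will not do.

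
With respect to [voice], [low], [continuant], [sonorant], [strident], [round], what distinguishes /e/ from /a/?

[low]

/e/ (mid front unrounded tense vowel) and /a/ (low unrounded vowel) agree on [+voice], [+continuant], [+sonorant], [-strident], [-round]. They differ on [low] (/e/ [-], /a/ [+]).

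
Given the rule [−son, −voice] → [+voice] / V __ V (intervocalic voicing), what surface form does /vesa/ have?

The only segment in the rule's environment that also matches [−son, −voice] is /s/. Applying [+voice] turns the voiceless alveolar fricative into /z/ (voiced alveolar fricative), giving [veza].

[veza]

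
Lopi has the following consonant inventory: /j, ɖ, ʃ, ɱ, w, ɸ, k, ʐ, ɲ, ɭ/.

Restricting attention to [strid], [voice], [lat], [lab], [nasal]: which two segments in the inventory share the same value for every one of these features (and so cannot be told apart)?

j, ɖ

On the given features, /j/ and /ɖ/ have an identical profile: [-strident], [+voice], [-lateral], [-labial], [-nasal]. No other two segments in the inventory coincide on all 5 features. (They do differ in [sonorant], [continuant] and [dorsal], which are not among the given features.)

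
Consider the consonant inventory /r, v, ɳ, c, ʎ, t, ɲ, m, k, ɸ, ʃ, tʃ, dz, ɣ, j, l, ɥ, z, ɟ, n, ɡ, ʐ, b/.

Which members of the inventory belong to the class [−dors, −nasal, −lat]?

Checking each segment against [−dorsal], [−nasal], [−lateral]: /r/ (alveolar trill), /v/ (voiced labiodental fricative), /t/ (voiceless alveolar stop), /ɸ/ (voiceless bilabial fricative), /ʃ/ (voiceless postalveolar fricative), /tʃ/ (voiceless postalveolar affricate), among others, satisfy every feature; every other segment in the inventory fails at least one.

r, v, t, ɸ, ʃ, tʃ, dz, z, ʐ, b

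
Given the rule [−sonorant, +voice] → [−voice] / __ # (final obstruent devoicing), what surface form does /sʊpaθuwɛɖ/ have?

/ɖ/ satisfies [−sonorant, +voice] and sits in __ #. The [−voice] counterpart of the voiced retroflex stop is /ʈ/. Other segments in /sʊpaθuwɛɖ/ either fail the structural description or are not in the environment, so the surface form is [sʊpaθuwɛʈ].

[sʊpaθuwɛʈ]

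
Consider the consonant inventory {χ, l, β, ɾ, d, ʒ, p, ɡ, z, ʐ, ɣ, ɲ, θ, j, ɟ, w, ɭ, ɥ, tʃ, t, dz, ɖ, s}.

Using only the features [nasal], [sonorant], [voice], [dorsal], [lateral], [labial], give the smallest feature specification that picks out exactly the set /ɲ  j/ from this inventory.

[+sonorant, -labial, +dorsal]

The class [+sonorant], [-labial], [+dorsal] has exactly /ɲ, j/ as its extension in this inventory. No smaller conjunction from the listed features achieves this: [-labial, +dorsal] alone would also admit /χ, ɡ, ɣ, ɟ/; [+sonorant, +dorsal] alone would also admit /w, ɥ/; [+sonorant, -labial] alone would also admit /l, ɾ, ɭ/; and checking the remaining two-feature bundles turns up none with this extension.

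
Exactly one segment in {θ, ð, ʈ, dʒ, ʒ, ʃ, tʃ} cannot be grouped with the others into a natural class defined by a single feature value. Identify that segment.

ʈ

[distributed] groups all but one: /ð, ʒ, θ, ʃ, dʒ, tʃ/ share [+distributed] while /ʈ/ (voiceless retroflex stop) alone is [-distributed]. Removing any other segment would not leave a single-feature class that excludes it.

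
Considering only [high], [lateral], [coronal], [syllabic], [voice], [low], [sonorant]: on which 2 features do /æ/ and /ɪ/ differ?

[high], [low]

/æ/ is the low front unrounded vowel and /ɪ/ is the high front unrounded lax vowel. Both are [−lateral], [−coronal], [+syllabic], [+voice], [+sonorant]. /æ/ is [−high] while /ɪ/ is [+high]; /æ/ is [+low] while /ɪ/ is [−low], so the distinguishing features are [high], [low].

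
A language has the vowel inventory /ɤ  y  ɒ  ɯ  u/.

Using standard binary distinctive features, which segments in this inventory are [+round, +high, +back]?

u

The [+round] segments are /y, ɒ, u/.
Then [+high] gives /y, u/.
Among these, [+back] leaves /u/.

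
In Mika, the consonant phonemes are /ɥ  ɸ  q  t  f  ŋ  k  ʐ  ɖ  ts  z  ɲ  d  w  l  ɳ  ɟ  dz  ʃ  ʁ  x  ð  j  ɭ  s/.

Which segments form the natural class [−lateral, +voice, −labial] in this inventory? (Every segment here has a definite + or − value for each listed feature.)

ŋ, ʐ, ɖ, z, ɲ, d, ɳ, ɟ, dz, ʁ, ð, j

Eliminate segments failing any feature: /ɥ, w/ are [+labial]; /ɸ, q, t, f, k, ts, ʃ, x, s/ are [−voice]; /l, ɭ/ are [+lateral]. The remaining /ŋ, ʐ, ɖ, z, ɲ, d, ɳ, ɟ, dz, ʁ, ð, j/ satisfy [−lateral], [+voice], [−labial].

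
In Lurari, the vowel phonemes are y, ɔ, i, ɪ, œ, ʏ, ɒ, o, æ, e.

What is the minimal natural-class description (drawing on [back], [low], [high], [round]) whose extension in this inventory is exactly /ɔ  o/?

[-low, +back]

/ɔ, o/ are all [-low], [+back], and no other segment in the inventory matches both values. Dropping any one of them over-generates: [+back] alone would also admit /ɒ/; [-low] alone would also admit /y, i, ɪ, œ, …/. No other single listed feature picks out exactly this set either, so fewer than two features will not do.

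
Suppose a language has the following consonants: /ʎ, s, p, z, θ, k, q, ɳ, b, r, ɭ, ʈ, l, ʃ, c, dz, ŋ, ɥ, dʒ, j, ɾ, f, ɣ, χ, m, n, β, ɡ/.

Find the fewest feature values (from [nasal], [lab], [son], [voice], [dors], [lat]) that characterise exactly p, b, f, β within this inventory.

[−son, +lab]

The class [−sonorant], [+labial] has exactly /p, b, f, β/ as its extension in this inventory. No smaller conjunction from the listed features achieves this: [+labial] alone would also admit /ɥ, m/; [−sonorant] alone would also admit /s, z, θ, k, …/; and checking the remaining single features turns up none with this extension.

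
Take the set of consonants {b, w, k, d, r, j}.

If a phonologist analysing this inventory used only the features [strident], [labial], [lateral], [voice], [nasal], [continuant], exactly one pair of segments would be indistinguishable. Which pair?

On the given features, /r/ and /j/ have an identical profile: [-strident], [-labial], [-lateral], [+voice], [-nasal], [+continuant]. No other two segments in the inventory coincide on all 6 features. (They do differ in [dorsal], which is not among the given features.)

r, j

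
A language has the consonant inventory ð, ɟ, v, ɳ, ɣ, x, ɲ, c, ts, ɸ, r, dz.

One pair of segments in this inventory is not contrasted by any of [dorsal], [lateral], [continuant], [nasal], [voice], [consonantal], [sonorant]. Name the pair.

On the given features, /v/ and /ð/ have an identical profile: [−dorsal], [−lateral], [+continuant], [−nasal], [+voice], [+consonantal], [−sonorant]. No other two segments in the inventory coincide on all 7 features. (They do differ in [labial] and [coronal], which are not among the given features.)

v, ð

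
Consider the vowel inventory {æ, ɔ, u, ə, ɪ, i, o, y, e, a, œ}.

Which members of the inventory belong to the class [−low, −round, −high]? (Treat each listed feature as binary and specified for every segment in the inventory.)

Among the inventory, the [−low] segments are /ɔ, u, ə, ɪ, i, o, y, e, œ/.
Of those, [−round] gives /ə, ɪ, i, e/.
Of those, [−high] leaves /ə, e/.

ə, e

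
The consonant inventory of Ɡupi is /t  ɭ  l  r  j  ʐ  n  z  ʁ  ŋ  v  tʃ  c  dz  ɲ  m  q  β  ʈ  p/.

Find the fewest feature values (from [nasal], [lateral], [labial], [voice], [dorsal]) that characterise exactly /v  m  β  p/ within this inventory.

The target set is precisely the extension of [+labial] in this inventory.

[+labial]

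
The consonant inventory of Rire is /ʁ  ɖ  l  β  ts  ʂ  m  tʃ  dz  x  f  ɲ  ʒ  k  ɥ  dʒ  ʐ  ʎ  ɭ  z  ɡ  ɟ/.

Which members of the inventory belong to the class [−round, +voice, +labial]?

First, the [−round] segments are /ʁ, ɖ, l, β, ts, ʂ, m, tʃ, dz, x, f, ɲ, ʒ, k, dʒ, ʐ, ʎ, ɭ, z, ɡ, ɟ/.
Of those, [+voice] gives /ʁ, ɖ, l, β, m, dz, ɲ, ʒ, dʒ, ʐ, ʎ, ɭ, z, ɡ, ɟ/.
Within that set, [+labial] leaves /β, m/.

β, m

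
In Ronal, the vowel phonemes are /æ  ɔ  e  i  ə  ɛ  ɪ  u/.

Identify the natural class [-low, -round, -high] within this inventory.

Checking each segment against [-low], [-round], [-high]: /e/ (mid front unrounded tense vowel), /ə/ (mid central vowel (schwa)), /ɛ/ (mid front unrounded lax vowel) satisfy every feature; every other segment in the inventory fails at least one.

e, ə, ɛ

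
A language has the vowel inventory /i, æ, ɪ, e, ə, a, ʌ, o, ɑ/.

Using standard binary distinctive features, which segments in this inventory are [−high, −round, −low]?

First, the [−high] segments are /æ, e, ə, a, ʌ, o, ɑ/.
Intersecting with [−round] gives /æ, e, ə, a, ʌ, ɑ/.
Among these, [−low] leaves /e, ə, ʌ/.

e, ə, ʌ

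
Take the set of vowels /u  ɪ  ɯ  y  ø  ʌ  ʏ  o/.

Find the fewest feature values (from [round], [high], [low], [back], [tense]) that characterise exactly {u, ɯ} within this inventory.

/u, ɯ/ are all [+high], [+back], and no other segment in the inventory matches both values. Dropping any one of them over-generates: [+back] alone would also admit /ʌ, o/; [+high] alone would also admit /ɪ, y, ʏ/. No other single listed feature picks out exactly this set either, so fewer than two features will not do.

[+high, +back]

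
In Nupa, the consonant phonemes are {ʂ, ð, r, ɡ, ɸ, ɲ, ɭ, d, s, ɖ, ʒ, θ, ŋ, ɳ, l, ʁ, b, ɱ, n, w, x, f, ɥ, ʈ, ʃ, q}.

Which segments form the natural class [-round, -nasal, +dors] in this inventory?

Checking each segment against [-round], [-nasal], [+dorsal]: /ɡ/ (voiced velar stop), /ʁ/ (voiced uvular fricative), /x/ (voiceless velar fricative), /q/ (voiceless uvular stop) satisfy every feature; every other segment in the inventory fails at least one.

ɡ, ʁ, x, q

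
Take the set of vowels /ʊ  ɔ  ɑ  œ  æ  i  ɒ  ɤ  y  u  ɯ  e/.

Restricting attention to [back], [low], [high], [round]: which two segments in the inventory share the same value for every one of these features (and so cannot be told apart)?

ʊ, u

/ʊ/ (high back rounded lax vowel) and /u/ (high back rounded tense vowel) are both [+back], [−low], [+high], [+round], so none of the listed features separates them. (They do differ in [tense], which is not among the given features.) Every other pair in the inventory differs on at least one listed feature.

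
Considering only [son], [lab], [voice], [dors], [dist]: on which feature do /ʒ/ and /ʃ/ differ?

/ʒ/ (voiced postalveolar fricative) and /ʃ/ (voiceless postalveolar fricative) agree on [−sonorant], [−labial], [−dorsal], [+distributed]. They differ on [voice] (/ʒ/ [+], /ʃ/ [−]).

[voice]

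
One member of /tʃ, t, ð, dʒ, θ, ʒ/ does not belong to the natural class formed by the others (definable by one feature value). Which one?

/ð, dʒ, ʒ, θ, tʃ/ are all [+distributed], but /t/ (voiceless alveolar stop) is [−distributed]. No other single segment can be removed to leave a set sharing one feature value that the removed segment lacks, so /t/ is the odd one out.

t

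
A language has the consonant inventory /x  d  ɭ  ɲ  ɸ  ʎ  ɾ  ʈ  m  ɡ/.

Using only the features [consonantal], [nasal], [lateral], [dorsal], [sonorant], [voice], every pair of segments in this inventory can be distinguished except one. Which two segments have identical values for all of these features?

/ɸ/ (voiceless bilabial fricative) and /ʈ/ (voiceless retroflex stop) are both [+consonantal], [−nasal], [−lateral], [−dorsal], [−sonorant], [−voice], so none of the listed features separates them. (They do differ in [continuant], [labial] and [coronal], which are not among the given features.) Every other pair in the inventory differs on at least one listed feature.

ɸ, ʈ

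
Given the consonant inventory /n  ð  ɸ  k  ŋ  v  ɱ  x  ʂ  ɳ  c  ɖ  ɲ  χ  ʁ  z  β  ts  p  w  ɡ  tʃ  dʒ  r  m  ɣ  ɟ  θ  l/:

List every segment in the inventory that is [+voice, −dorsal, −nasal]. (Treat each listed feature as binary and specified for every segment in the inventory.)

Checking each segment against [+voice], [−dorsal], [−nasal]: /ð/ (voiced dental fricative), /v/ (voiced labiodental fricative), /ɖ/ (voiced retroflex stop), /z/ (voiced alveolar fricative), /β/ (voiced bilabial fricative), /dʒ/ (voiced postalveolar affricate), among others, satisfy every feature; every other segment in the inventory fails at least one.

ð, v, ɖ, z, β, dʒ, r, l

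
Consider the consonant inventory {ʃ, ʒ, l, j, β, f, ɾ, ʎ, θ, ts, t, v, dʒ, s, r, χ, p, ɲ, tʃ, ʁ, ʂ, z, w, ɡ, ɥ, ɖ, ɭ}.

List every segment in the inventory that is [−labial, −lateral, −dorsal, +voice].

ʒ, ɾ, dʒ, r, z, ɖ

First, the [−labial] segments are /ʃ, ʒ, l, j, ɾ, ʎ, θ, ts, t, dʒ, s, r, χ, ɲ, tʃ, ʁ, ʂ, z, ɡ, ɖ, ɭ/.
Then [−lateral] gives /ʃ, ʒ, j, ɾ, θ, ts, t, dʒ, s, r, χ, ɲ, tʃ, ʁ, ʂ, z, ɡ, ɖ/.
Then [−dorsal] gives /ʃ, ʒ, ɾ, θ, ts, t, dʒ, s, r, tʃ, ʂ, z, ɖ/.
Then [+voice] leaves /ʒ, ɾ, dʒ, r, z, ɖ/.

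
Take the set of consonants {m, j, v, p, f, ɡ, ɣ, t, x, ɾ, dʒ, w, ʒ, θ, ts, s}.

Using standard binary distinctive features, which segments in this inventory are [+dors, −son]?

ɡ, ɣ, x

The [+dorsal] segments are /j, ɡ, ɣ, x, w/.
Within that set, [−sonorant] leaves /ɡ, ɣ, x/.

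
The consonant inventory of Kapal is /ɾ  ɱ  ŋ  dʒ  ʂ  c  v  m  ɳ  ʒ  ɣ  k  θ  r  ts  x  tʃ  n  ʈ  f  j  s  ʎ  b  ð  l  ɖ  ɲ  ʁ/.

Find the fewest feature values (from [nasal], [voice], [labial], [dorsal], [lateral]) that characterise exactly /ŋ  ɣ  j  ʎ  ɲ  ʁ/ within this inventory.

Every target segment is [+voice], [+dorsal]; each remaining inventory member fails at least one of these. Each conjunct is needed — [+dorsal] alone would also admit /c, k, x/; [+voice] alone would also admit /ɾ, ɱ, dʒ, v, …/ — and no other single listed feature has exactly this extension, so two is the minimum.

[+voice, +dorsal]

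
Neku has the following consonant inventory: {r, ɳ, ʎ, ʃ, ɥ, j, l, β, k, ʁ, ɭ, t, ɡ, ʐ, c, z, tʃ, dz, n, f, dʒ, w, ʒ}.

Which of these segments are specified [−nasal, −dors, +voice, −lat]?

r, β, ʐ, z, dz, dʒ, ʒ

The [−nasal] segments are /r, ʎ, ʃ, ɥ, j, l, β, k, ʁ, ɭ, t, ɡ, ʐ, c, z, tʃ, dz, f, dʒ, w, ʒ/.
Intersecting with [−dorsal] gives /r, ʃ, l, β, ɭ, t, ʐ, z, tʃ, dz, f, dʒ, ʒ/.
Among these, [+voice] gives /r, l, β, ɭ, ʐ, z, dz, dʒ, ʒ/.
Among these, [−lateral] leaves /r, β, ʐ, z, dz, dʒ, ʒ/.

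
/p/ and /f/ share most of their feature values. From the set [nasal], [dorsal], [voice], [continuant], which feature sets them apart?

[continuant]

The two segments share [−nasal], [−dorsal], [−voice]. The only feature from the list on which they differ: /p/ is [−continuant] while /f/ is [+continuant].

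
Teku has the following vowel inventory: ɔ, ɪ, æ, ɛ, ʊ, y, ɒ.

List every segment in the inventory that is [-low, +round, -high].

Checking each segment against [-low], [+round], [-high]: /ɔ/ (mid back rounded lax vowel) satisfies every feature; every other segment in the inventory fails at least one.

ɔ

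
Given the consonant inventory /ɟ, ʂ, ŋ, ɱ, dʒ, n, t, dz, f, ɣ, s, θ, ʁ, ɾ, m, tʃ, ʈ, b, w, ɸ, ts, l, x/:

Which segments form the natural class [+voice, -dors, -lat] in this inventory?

Checking each segment against [+voice], [-dorsal], [-lateral]: /ɱ/ (labiodental nasal), /dʒ/ (voiced postalveolar affricate), /n/ (alveolar nasal), /dz/ (voiced alveolar affricate), /ɾ/ (alveolar tap), /m/ (bilabial nasal), among others, satisfy every feature; every other segment in the inventory fails at least one.

ɱ, dʒ, n, dz, ɾ, m, b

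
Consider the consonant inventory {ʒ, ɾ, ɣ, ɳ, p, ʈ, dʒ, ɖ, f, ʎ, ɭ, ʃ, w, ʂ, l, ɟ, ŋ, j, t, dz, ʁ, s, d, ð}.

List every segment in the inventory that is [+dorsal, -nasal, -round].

Eliminate segments failing any feature: /ʒ, ɾ, ɳ, p, ʈ, dʒ, ɖ, f, ɭ, ʃ, ʂ, l, t, dz, s, d, ð/ are [-dorsal]; /w/ is [+round]; /ŋ/ is [+nasal]. The remaining /ɣ, ʎ, ɟ, j, ʁ/ satisfy [+dorsal], [-nasal], [-round].

ɣ, ʎ, ɟ, j, ʁ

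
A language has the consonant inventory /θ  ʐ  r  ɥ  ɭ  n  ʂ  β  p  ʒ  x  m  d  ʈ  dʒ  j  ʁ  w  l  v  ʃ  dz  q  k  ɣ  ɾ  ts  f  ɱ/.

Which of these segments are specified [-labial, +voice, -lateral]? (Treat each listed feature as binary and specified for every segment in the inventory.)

Among the inventory, the [-labial] segments are /θ, ʐ, r, ɭ, n, ʂ, ʒ, x, d, ʈ, dʒ, j, ʁ, l, ʃ, dz, q, k, ɣ, ɾ, ts/.
Of those, [+voice] gives /ʐ, r, ɭ, n, ʒ, d, dʒ, j, ʁ, l, dz, ɣ, ɾ/.
Of those, [-lateral] leaves /ʐ, r, n, ʒ, d, dʒ, j, ʁ, dz, ɣ, ɾ/.

ʐ, r, n, ʒ, d, dʒ, j, ʁ, dz, ɣ, ɾ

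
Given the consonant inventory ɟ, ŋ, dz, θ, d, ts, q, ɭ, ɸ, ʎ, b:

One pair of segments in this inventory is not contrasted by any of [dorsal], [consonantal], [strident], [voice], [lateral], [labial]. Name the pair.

ɟ, ŋ

Both /ɟ/ and /ŋ/ are [+dorsal], [+consonantal], [−strident], [+voice], [−lateral], [−labial]. Since the list omits [sonorant], [nasal] and [back] — which do distinguish the voiced palatal stop from the velar nasal — this pair collapses; all other pairs remain distinct.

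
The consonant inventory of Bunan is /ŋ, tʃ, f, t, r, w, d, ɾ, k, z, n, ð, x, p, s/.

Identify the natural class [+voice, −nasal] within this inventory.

r, w, d, ɾ, z, ð

Eliminate segments failing any feature: /ŋ, n/ are [+nasal]; /tʃ, f, t, k, x, p, s/ are [−voice]. The remaining /r, w, d, ɾ, z, ð/ satisfy [+voice], [−nasal].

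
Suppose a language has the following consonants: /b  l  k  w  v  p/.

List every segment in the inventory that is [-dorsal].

b, l, v, p

The [-dorsal] segments here are /b, l, v, p/; the remaining /k, w/ are [+dorsal].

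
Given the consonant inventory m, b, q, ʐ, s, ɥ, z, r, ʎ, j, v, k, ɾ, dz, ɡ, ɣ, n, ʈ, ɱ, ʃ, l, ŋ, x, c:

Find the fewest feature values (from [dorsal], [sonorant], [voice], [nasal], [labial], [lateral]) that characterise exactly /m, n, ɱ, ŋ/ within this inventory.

[+nasal]

The target set is precisely the extension of [+nasal] in this inventory.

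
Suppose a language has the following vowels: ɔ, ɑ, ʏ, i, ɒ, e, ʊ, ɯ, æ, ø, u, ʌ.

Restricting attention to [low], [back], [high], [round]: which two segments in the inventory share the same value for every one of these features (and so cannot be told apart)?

Both /u/ and /ʊ/ are [-low], [+back], [+high], [+round]. Since the list omits [tense] — which does distinguish the high back rounded tense vowel from the high back rounded lax vowel — this pair collapses; all other pairs remain distinct.

u, ʊ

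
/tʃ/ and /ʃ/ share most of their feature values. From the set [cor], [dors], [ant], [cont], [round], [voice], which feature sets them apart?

/tʃ/ is the voiceless postalveolar affricate and /ʃ/ is the voiceless postalveolar fricative. Both are [+coronal], [-dorsal], [-anterior], [-round], [-voice]. /tʃ/ is [-continuant] while /ʃ/ is [+continuant], so the distinguishing feature is [continuant].

[continuant]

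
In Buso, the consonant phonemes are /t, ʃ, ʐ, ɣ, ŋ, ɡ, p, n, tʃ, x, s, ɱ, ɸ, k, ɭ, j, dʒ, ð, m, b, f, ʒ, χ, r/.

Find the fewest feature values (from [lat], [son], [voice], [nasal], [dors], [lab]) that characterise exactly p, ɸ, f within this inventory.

[-voice, +lab]

/p, ɸ, f/ are all [-voice], [+labial], and no other segment in the inventory matches both values. Dropping any one of them over-generates: [+labial] alone would also admit /ɱ, m, b/; [-voice] alone would also admit /t, ʃ, tʃ, x, …/. No other single listed feature picks out exactly this set either, so fewer than two features will not do.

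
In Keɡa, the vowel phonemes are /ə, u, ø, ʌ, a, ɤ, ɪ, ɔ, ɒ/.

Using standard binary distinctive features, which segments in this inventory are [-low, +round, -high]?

Eliminate segments failing any feature: /ə, ʌ, ɤ, ɪ/ are [-round]; /u/ is [+high]; /a, ɒ/ are [+low]. The remaining /ø, ɔ/ satisfy [-low], [+round], [-high].

ø, ɔ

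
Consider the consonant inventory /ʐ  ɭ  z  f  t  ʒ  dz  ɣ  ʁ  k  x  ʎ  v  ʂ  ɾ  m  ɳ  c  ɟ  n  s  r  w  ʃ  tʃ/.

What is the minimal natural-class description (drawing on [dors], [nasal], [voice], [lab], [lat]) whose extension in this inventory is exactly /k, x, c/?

[−voice, +dors]

The class [−voice], [+dorsal] has exactly /k, x, c/ as its extension in this inventory. No smaller conjunction from the listed features achieves this: [+dorsal] alone would also admit /ɣ, ʁ, ʎ, ɟ, …/; [−voice] alone would also admit /f, t, ʂ, s, …/; and checking the remaining single features turns up none with this extension.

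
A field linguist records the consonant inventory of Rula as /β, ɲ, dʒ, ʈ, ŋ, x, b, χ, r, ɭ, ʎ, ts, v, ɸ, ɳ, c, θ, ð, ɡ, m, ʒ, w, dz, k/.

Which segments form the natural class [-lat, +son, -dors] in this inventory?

r, ɳ, m

Checking each segment against [-lateral], [+sonorant], [-dorsal]: /r/ (alveolar trill), /ɳ/ (retroflex nasal), /m/ (bilabial nasal) satisfy every feature; every other segment in the inventory fails at least one.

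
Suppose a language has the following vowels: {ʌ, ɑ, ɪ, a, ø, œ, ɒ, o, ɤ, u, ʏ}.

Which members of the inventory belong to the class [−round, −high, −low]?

First, the [−round] segments are /ʌ, ɑ, ɪ, a, ɤ/.
Of those, [−high] gives /ʌ, ɑ, a, ɤ/.
Then [−low] leaves /ʌ, ɤ/.

ʌ, ɤ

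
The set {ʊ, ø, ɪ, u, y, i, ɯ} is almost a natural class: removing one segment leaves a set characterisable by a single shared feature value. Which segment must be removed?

/u, i, ɪ, ɯ, y, ʊ/ are all [+high], but /ø/ (mid front rounded tense vowel) is [−high]. No other single segment can be removed to leave a set sharing one feature value that the removed segment lacks, so /ø/ is the odd one out.

ø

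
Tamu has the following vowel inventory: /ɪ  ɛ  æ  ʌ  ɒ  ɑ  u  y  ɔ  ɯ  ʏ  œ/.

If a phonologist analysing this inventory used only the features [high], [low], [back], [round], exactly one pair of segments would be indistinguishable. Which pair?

Both /y/ and /ʏ/ are [+high], [-low], [-back], [+round]. Since the list omits [tense] — which does distinguish the high front rounded tense vowel from the high front rounded lax vowel — this pair collapses; all other pairs remain distinct.

y, ʏ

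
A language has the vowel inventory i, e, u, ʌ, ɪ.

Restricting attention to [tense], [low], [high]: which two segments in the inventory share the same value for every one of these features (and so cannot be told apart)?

i, u

Both /i/ and /u/ are [+tense], [−low], [+high]. Since the list omits [labial], [round] and [back] — which do distinguish the high front unrounded tense vowel from the high back rounded tense vowel — this pair collapses; all other pairs remain distinct.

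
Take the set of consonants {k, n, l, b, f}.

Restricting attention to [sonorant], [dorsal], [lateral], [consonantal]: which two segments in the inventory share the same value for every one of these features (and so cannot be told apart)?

Both /f/ and /b/ are [-sonorant], [-dorsal], [-lateral], [+consonantal]. Since the list omits [voice] and [continuant] — which do distinguish the voiceless labiodental fricative from the voiced bilabial stop — this pair collapses; all other pairs remain distinct.

f, b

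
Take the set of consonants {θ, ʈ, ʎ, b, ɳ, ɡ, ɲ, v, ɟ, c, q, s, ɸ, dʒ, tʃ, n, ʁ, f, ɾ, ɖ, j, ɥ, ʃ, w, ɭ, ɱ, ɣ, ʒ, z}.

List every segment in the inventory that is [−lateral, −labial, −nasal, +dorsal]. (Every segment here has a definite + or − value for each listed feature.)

ɡ, ɟ, c, q, ʁ, j, ɣ

Checking each segment against [−lateral], [−labial], [−nasal], [+dorsal]: /ɡ/ (voiced velar stop), /ɟ/ (voiced palatal stop), /c/ (voiceless palatal stop), /q/ (voiceless uvular stop), /ʁ/ (voiced uvular fricative), /j/ (palatal glide), among others, satisfy every feature; every other segment in the inventory fails at least one.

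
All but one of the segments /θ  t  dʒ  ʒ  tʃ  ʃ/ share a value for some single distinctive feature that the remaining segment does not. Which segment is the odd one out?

[distributed] groups all but one: /tʃ, ʃ, θ, dʒ, ʒ/ share [+distributed] while /t/ (voiceless alveolar stop) alone is [−distributed]. Removing any other segment would not leave a single-feature class that excludes it.

t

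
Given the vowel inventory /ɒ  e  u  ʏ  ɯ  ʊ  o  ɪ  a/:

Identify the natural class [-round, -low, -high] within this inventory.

Eliminate segments failing any feature: /ɒ, u, ʏ, ʊ, o/ are [+round]; /ɯ, ɪ/ are [+high]; /a/ is [+low]. The remaining /e/ satisfy [-round], [-low], [-high].

e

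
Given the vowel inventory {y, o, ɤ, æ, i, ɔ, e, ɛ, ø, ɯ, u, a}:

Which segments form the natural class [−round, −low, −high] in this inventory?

ɤ, e, ɛ

Eliminate segments failing any feature: /y, o, ɔ, ø, u/ are [+round]; /æ, a/ are [+low]; /i, ɯ/ are [+high]. The remaining /ɤ, e, ɛ/ satisfy [−round], [−low], [−high].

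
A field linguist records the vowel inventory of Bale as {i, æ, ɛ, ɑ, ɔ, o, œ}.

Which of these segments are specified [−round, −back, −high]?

æ, ɛ

Checking each segment against [−round], [−back], [−high]: /æ/ (low front unrounded vowel), /ɛ/ (mid front unrounded lax vowel) satisfy every feature; every other segment in the inventory fails at least one.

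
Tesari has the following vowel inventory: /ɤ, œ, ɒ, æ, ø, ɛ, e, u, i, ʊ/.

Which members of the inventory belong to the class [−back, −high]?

Among the inventory, the [−back] segments are /œ, æ, ø, ɛ, e, i/.
Of those, [−high] leaves /œ, æ, ø, ɛ, e/.

œ, æ, ø, ɛ, e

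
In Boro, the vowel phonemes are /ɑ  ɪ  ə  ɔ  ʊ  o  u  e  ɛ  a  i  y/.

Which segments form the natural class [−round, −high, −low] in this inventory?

ə, e, ɛ

Eliminate segments failing any feature: /ɑ, a/ are [+low]; /ɪ, i/ are [+high]; /ɔ, ʊ, o, u, y/ are [+round]. The remaining /ə, e, ɛ/ satisfy [−round], [−high], [−low].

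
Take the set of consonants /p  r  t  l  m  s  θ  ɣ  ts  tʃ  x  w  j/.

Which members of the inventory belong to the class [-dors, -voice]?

Among the inventory, the [-dorsal] segments are /p, r, t, l, m, s, θ, ts, tʃ/.
Then [-voice] leaves /p, t, s, θ, ts, tʃ/.

p, t, s, θ, ts, tʃ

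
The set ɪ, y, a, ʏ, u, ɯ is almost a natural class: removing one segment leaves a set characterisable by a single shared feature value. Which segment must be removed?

a

/u, ʏ, y, ɪ, ɯ/ are all [+high], but /a/ (low unrounded vowel) is [−high]. No other single segment can be removed to leave a set sharing one feature value that the removed segment lacks, so /a/ is the odd one out.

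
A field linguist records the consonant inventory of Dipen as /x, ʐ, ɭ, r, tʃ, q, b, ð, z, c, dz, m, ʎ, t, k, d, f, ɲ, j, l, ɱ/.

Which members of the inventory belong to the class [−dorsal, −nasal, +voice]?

ʐ, ɭ, r, b, ð, z, dz, d, l

The [−dorsal] segments are /ʐ, ɭ, r, tʃ, b, ð, z, dz, m, t, d, f, l, ɱ/.
Within that set, [−nasal] gives /ʐ, ɭ, r, tʃ, b, ð, z, dz, t, d, f, l/.
Then [+voice] leaves /ʐ, ɭ, r, b, ð, z, dz, d, l/.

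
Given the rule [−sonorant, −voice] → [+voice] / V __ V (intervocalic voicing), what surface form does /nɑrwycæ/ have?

/c/ satisfies [−sonorant, −voice] and sits in V __ V. The [+voice] counterpart of the voiceless palatal stop is /ɟ/. Other segments in /nɑrwycæ/ either fail the structural description or are not in the environment, so the surface form is [nɑrwyɟæ].

[nɑrwyɟæ]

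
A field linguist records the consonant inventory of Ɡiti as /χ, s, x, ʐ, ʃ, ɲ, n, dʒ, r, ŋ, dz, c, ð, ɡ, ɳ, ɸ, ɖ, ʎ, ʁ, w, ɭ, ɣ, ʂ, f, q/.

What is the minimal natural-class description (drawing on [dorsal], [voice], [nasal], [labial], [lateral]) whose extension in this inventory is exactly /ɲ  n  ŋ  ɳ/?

[+nasal]

The target set is precisely the extension of [+nasal] in this inventory.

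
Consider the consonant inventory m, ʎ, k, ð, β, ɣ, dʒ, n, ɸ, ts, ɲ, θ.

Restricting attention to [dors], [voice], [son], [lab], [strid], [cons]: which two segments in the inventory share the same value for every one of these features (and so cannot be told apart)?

ɲ, ʎ

Both /ɲ/ and /ʎ/ are [+dorsal], [+voice], [+sonorant], [−labial], [−strident], [+consonantal]. Since the list omits [nasal] and [lateral] — which do distinguish the palatal nasal from the palatal lateral approximant — this pair collapses; all other pairs remain distinct.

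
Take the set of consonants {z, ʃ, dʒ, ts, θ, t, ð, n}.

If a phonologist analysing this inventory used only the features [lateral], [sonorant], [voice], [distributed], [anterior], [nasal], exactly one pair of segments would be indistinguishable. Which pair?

ts, t

/ts/ (voiceless alveolar affricate) and /t/ (voiceless alveolar stop) are both [-lateral], [-sonorant], [-voice], [-distributed], [+anterior], [-nasal], so none of the listed features separates them. (They do differ in [strident] and [delayed release], which are not among the given features.) Every other pair in the inventory differs on at least one listed feature.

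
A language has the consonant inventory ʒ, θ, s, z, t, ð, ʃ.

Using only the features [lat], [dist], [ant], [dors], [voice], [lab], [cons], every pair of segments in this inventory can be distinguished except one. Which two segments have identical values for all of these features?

/t/ (voiceless alveolar stop) and /s/ (voiceless alveolar fricative) are both [−lateral], [−distributed], [+anterior], [−dorsal], [−voice], [−labial], [+consonantal], so none of the listed features separates them. (They do differ in [continuant] and [strident], which are not among the given features.) Every other pair in the inventory differs on at least one listed feature.

t, s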